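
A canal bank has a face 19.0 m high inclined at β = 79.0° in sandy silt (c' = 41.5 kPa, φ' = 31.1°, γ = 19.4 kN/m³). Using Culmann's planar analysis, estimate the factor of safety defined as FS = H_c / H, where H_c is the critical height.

FS = 1.15

H_c = (4c'/γ) · sinβ cosφ' / [1 − cos(β − φ')]
    = (4·41.5/19.4) · sin79.0°·cos31.1° / [1 − cos47.9°]
    = 8.557 · 0.8405 / 0.3296 = 21.82 m
FS = H_c / H = 21.82 / 19.0 = 1.149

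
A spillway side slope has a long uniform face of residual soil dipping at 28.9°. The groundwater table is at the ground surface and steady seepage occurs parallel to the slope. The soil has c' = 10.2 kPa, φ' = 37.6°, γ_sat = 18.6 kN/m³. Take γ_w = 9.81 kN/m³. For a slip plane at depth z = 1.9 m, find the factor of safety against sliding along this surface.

With seepage parallel to the slope and the water table at the surface, the effective normal stress on the slip plane uses the buoyant unit weight γ' = γ_sat − γ_w while the driving shear stress uses γ_sat:
FS = [c' + γ' z cos²β tanφ'] / [γ_sat z sinβ cosβ]
γ' = 18.6 − 9.81 = 8.79 kN/m³
Numerator = 10.2 + 8.79·1.9·cos²28.9°·tan37.6° = 10.2 + 8.79·1.9·0.7664·0.7701 = 20.058 kPa
Denominator = 18.6·1.9·sin28.9°·cos28.9° = 18.6·1.9·0.4833·0.8755 = 14.952 kPa
FS = 20.058 / 14.952 = 1.341

FS = 1.34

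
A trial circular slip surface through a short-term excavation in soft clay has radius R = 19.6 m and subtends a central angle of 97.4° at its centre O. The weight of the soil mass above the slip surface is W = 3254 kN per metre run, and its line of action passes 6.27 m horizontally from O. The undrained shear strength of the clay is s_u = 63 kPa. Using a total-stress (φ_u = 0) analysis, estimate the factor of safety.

FS = 2.02

Taking moments about the centre O, the resisting moment is provided by the undrained shear strength acting along the arc:
Arc length L_a = R·θ = 19.6·(97.4°·π/180) = 19.6·1.7000 = 33.32 m
M_R = s_u·L_a·R = 63·33.32·19.6 = 41142.3 kN·m/m
M_D = W·d = 3254·6.27 = 20402.6 kN·m/m
FS = M_R / M_D = 41142.3 / 20402.6 = 2.017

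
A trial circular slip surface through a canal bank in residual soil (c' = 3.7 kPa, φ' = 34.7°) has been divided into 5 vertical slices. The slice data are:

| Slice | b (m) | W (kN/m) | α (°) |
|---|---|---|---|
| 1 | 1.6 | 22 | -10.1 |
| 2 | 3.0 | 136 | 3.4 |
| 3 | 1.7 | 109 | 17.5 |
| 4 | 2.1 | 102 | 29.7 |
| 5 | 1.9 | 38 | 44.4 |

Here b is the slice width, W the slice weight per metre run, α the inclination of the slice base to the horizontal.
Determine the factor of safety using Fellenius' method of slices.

FS = 2.66

Ordinary method of slices: FS = Σ[c'·Δl_i + (W_i cosα_i)·tanφ'] / Σ W_i sinα_i, with Δl_i = b_i / cosα_i.
Slice 1: Δl = 1.6/cos(-10.1°) = 1.625 m; N'_1 = 22·cos(-10.1°) = 21.7; c'Δl = 6.01; W sinα = -3.9
Slice 2: Δl = 3.0/cos3.4° = 3.005 m; N'_2 = 136·cos3.4° = 135.8; c'Δl = 11.12; W sinα = 8.1
Slice 3: Δl = 1.7/cos17.5° = 1.782 m; N'_3 = 109·cos17.5° = 104.0; c'Δl = 6.60; W sinα = 32.8
Slice 4: Δl = 2.1/cos29.7° = 2.418 m; N'_4 = 102·cos29.7° = 88.6; c'Δl = 8.95; W sinα = 50.5
Slice 5: Δl = 1.9/cos44.4° = 2.659 m; N'_5 = 38·cos44.4° = 27.1; c'Δl = 9.84; W sinα = 26.6
Σc'Δl = 42.5 kN/m; ΣN' = 377.1 kN/m; ΣW sinα = 114.1 kN/m
Resisting = 42.5 + 377.1·tan34.7° = 42.5 + 261.1 = 303.6 kN/m
FS = 303.6 / 114.1 = 2.661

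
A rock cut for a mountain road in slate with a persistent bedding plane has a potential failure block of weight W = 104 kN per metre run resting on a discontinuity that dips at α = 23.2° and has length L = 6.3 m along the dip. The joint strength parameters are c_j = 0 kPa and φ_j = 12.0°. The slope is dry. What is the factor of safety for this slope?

Resolving the block weight along and normal to the plane and applying the Mohr–Coulomb strength on the joint:
N' = W cosα = 104·cos23.2° = 95.6 kN/m
Driving force T = W sinα = 104·sin23.2° = 41.0 kN/m
Resisting force R = c_j·L + N'·tanφ_j = 0·6.3 + 95.6·tan12.0° = 0.0 + 20.3 = 20.3 kN/m
FS = R / T = 20.3 / 41.0 = 0.496

FS = 0.50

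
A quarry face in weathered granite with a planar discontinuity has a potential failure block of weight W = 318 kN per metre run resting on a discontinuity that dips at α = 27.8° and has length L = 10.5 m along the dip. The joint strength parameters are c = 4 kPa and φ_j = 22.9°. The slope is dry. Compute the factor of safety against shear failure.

Resolving the block weight along and normal to the plane and applying the Mohr–Coulomb strength on the joint:
N' = W cosα = 318·cos27.8° = 281.3 kN/m
Driving force T = W sinα = 318·sin27.8° = 148.3 kN/m
Resisting force R = c·L + N'·tanφ_j = 4·10.5 + 281.3·tan22.9° = 42.0 + 118.8 = 160.8 kN/m
FS = R / T = 160.8 / 148.3 = 1.084

FS = 1.08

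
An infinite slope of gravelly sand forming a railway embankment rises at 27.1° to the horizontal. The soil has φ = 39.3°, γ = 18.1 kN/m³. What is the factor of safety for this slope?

FS = 1.60

For a dry cohesionless infinite slope the factor of safety is FS = tanφ / tanβ.
FS = tan39.3° / tan27.1° = 0.8185 / 0.5117 = 1.599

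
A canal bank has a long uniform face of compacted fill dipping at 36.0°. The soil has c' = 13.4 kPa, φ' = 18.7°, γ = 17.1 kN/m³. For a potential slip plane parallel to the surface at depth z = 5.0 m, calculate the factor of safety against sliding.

FS = 0.80

For an infinite slope with a slip plane parallel to the surface (no pore pressure): FS = [c' + γz cos²β tanφ'] / [γz sinβ cosβ].
γz = 17.1·5.0 = 85.50 kN/m²
Numerator = 13.4 + 85.50·cos²36.0°·tan18.7° = 13.4 + 85.50·0.6545·0.3385 = 32.342 kPa
Denominator = 85.50·sin36.0°·cos36.0° = 85.50·0.5878·0.8090 = 40.658 kPa
FS = 32.342 / 40.658 = 0.795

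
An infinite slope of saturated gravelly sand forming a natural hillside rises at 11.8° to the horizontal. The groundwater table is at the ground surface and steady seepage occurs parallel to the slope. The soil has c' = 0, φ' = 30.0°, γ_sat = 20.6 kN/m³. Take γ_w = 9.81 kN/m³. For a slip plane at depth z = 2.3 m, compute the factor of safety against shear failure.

With seepage parallel to the slope and the water table at the surface, the effective normal stress on the slip plane uses the buoyant unit weight γ' = γ_sat − γ_w while the driving shear stress uses γ_sat:
FS = [c' + γ' z cos²β tanφ'] / [γ_sat z sinβ cosβ]
(For c' = 0 this reduces to FS = (γ'/γ_sat)·tanφ'/tanβ.)
γ' = 20.6 − 9.81 = 10.79 kN/m³
Numerator = 0.0 + 10.79·2.3·cos²11.8°·tan30.0° = 0.0 + 10.79·2.3·0.9582·0.5774 = 13.729 kPa
Denominator = 20.6·2.3·sin11.8°·cos11.8° = 20.6·2.3·0.2045·0.9789 = 9.484 kPa
FS = 13.729 / 9.484 = 1.448

FS = 1.45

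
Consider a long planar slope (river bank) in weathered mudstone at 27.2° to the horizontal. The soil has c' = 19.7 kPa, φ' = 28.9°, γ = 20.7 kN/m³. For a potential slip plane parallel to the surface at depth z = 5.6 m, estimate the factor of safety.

FS = 1.49

For an infinite slope with a slip plane parallel to the surface (no pore pressure): FS = [c' + γz cos²β tanφ'] / [γz sinβ cosβ].
γz = 20.7·5.6 = 115.92 kN/m²
Numerator = 19.7 + 115.92·cos²27.2°·tan28.9° = 19.7 + 115.92·0.7911·0.5520 = 70.321 kPa
Denominator = 115.92·sin27.2°·cos27.2° = 115.92·0.4571·0.8894 = 47.127 kPa
FS = 70.321 / 47.127 = 1.492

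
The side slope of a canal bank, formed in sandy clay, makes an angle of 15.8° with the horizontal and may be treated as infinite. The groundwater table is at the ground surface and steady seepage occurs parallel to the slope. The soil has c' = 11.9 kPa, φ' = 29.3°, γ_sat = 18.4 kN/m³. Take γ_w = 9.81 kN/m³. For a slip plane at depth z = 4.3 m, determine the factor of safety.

With seepage parallel to the slope and the water table at the surface, the effective normal stress on the slip plane uses the buoyant unit weight γ' = γ_sat − γ_w while the driving shear stress uses γ_sat:
FS = [c' + γ' z cos²β tanφ'] / [γ_sat z sinβ cosβ]
γ' = 18.4 − 9.81 = 8.59 kN/m³
Numerator = 11.9 + 8.59·4.3·cos²15.8°·tan29.3° = 11.9 + 8.59·4.3·0.9259·0.5612 = 31.091 kPa
Denominator = 18.4·4.3·sin15.8°·cos15.8° = 18.4·4.3·0.2723·0.9622 = 20.729 kPa
FS = 31.091 / 20.729 = 1.500

FS = 1.50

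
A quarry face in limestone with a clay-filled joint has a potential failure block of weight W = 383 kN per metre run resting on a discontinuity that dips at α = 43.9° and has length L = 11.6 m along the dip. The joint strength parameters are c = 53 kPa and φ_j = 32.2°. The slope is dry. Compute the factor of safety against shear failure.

FS = 2.97

Resolving the block weight along and normal to the plane and applying the Mohr–Coulomb strength on the joint:
N' = W cosα = 383·cos43.9° = 276.0 kN/m
Driving force T = W sinα = 383·sin43.9° = 265.6 kN/m
Resisting force R = c·L + N'·tanφ_j = 53·11.6 + 276.0·tan32.2° = 614.8 + 173.8 = 788.6 kN/m
FS = R / T = 788.6 / 265.6 = 2.969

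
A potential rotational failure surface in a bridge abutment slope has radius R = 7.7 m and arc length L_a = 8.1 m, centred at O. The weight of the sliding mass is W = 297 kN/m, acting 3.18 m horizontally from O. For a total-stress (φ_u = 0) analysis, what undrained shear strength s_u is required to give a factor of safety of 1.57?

s_u = 23.8 kPa

FS = s_u·L_a·R / (W·d), so s_u = FS·W·d / (L_a·R).
s_u = 1.57·297·3.18 / (8.10·7.7) = 1482.8 / 62.37 = 23.77 kPa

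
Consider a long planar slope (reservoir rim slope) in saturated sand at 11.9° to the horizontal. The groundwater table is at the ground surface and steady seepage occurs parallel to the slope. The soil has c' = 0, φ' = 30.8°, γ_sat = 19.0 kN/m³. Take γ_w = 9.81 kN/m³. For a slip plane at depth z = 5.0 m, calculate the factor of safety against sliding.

With seepage parallel to the slope and the water table at the surface, the effective normal stress on the slip plane uses the buoyant unit weight γ' = γ_sat − γ_w while the driving shear stress uses γ_sat:
FS = [c' + γ' z cos²β tanφ'] / [γ_sat z sinβ cosβ]
(For c' = 0 this reduces to FS = (γ'/γ_sat)·tanφ'/tanβ.)
γ' = 19.0 − 9.81 = 9.19 kN/m³
Numerator = 0.0 + 9.19·5.0·cos²11.9°·tan30.8° = 0.0 + 9.19·5.0·0.9575·0.5961 = 26.227 kPa
Denominator = 19.0·5.0·sin11.9°·cos11.9° = 19.0·5.0·0.2062·0.9785 = 19.168 kPa
FS = 26.227 / 19.168 = 1.368

FS = 1.37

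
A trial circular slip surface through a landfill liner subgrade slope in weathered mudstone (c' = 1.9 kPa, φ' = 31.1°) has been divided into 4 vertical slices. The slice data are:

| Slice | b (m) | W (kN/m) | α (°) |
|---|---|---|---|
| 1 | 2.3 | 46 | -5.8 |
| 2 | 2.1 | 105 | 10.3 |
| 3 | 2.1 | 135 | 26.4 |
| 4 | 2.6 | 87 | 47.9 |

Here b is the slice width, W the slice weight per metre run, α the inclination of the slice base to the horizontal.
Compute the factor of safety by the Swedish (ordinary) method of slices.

FS = 1.57

Ordinary method of slices: FS = Σ[c'·Δl_i + (W_i cosα_i)·tanφ'] / Σ W_i sinα_i, with Δl_i = b_i / cosα_i.
Slice 1: Δl = 2.3/cos(-5.8°) = 2.312 m; N'_1 = 46·cos(-5.8°) = 45.8; c'Δl = 4.39; W sinα = -4.6
Slice 2: Δl = 2.1/cos10.3° = 2.134 m; N'_2 = 105·cos10.3° = 103.3; c'Δl = 4.06; W sinα = 18.8
Slice 3: Δl = 2.1/cos26.4° = 2.345 m; N'_3 = 135·cos26.4° = 120.9; c'Δl = 4.45; W sinα = 60.0
Slice 4: Δl = 2.6/cos47.9° = 3.878 m; N'_4 = 87·cos47.9° = 58.3; c'Δl = 7.37; W sinα = 64.6
Σc'Δl = 20.3 kN/m; ΣN' = 328.3 kN/m; ΣW sinα = 138.7 kN/m
Resisting = 20.3 + 328.3·tan31.1° = 20.3 + 198.1 = 218.3 kN/m
FS = 218.3 / 138.7 = 1.574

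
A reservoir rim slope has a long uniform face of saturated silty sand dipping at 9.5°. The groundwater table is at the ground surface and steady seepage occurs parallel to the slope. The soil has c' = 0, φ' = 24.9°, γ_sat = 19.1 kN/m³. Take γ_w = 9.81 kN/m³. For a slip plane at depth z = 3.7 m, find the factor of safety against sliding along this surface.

FS = 1.35

With seepage parallel to the slope and the water table at the surface, the effective normal stress on the slip plane uses the buoyant unit weight γ' = γ_sat − γ_w while the driving shear stress uses γ_sat:
FS = [c' + γ' z cos²β tanφ'] / [γ_sat z sinβ cosβ]
(For c' = 0 this reduces to FS = (γ'/γ_sat)·tanφ'/tanβ.)
γ' = 19.1 − 9.81 = 9.29 kN/m³
Numerator = 0.0 + 9.29·3.7·cos²9.5°·tan24.9° = 0.0 + 9.29·3.7·0.9728·0.4642 = 15.521 kPa
Denominator = 19.1·3.7·sin9.5°·cos9.5° = 19.1·3.7·0.1650·0.9863 = 11.504 kPa
FS = 15.521 / 11.504 = 1.349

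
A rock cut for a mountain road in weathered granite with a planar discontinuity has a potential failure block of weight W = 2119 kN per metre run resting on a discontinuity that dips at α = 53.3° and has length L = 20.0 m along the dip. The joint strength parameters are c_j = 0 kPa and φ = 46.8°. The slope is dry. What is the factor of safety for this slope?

FS = 0.79

Resolving the block weight along and normal to the plane and applying the Mohr–Coulomb strength on the joint:
N' = W cosα = 2119·cos53.3° = 1266.4 kN/m
Driving force T = W sinα = 2119·sin53.3° = 1699.0 kN/m
Resisting force R = c_j·L + N'·tanφ = 0·20.0 + 1266.4·tan46.8° = 0.0 + 1348.5 = 1348.5 kN/m
FS = R / T = 1348.5 / 1699.0 = 0.794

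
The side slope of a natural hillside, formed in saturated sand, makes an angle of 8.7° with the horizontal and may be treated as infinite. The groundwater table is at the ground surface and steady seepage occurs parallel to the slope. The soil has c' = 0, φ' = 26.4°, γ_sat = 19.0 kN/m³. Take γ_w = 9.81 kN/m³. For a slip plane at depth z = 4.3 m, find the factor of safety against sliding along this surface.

With seepage parallel to the slope and the water table at the surface, the effective normal stress on the slip plane uses the buoyant unit weight γ' = γ_sat − γ_w while the driving shear stress uses γ_sat:
FS = [c' + γ' z cos²β tanφ'] / [γ_sat z sinβ cosβ]
(For c' = 0 this reduces to FS = (γ'/γ_sat)·tanφ'/tanβ.)
γ' = 19.0 − 9.81 = 9.19 kN/m³
Numerator = 0.0 + 9.19·4.3·cos²8.7°·tan26.4° = 0.0 + 9.19·4.3·0.9771·0.4964 = 19.168 kPa
Denominator = 19.0·4.3·sin8.7°·cos8.7° = 19.0·4.3·0.1513·0.9885 = 12.216 kPa
FS = 19.168 / 12.216 = 1.569

FS = 1.57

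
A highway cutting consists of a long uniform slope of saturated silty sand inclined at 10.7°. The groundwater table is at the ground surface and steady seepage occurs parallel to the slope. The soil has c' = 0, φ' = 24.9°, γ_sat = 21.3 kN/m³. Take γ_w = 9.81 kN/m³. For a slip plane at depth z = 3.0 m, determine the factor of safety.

FS = 1.33

With seepage parallel to the slope and the water table at the surface, the effective normal stress on the slip plane uses the buoyant unit weight γ' = γ_sat − γ_w while the driving shear stress uses γ_sat:
FS = [c' + γ' z cos²β tanφ'] / [γ_sat z sinβ cosβ]
(For c' = 0 this reduces to FS = (γ'/γ_sat)·tanφ'/tanβ.)
γ' = 21.3 − 9.81 = 11.49 kN/m³
Numerator = 0.0 + 11.49·3.0·cos²10.7°·tan24.9° = 0.0 + 11.49·3.0·0.9655·0.4642 = 15.449 kPa
Denominator = 21.3·3.0·sin10.7°·cos10.7° = 21.3·3.0·0.1857·0.9826 = 11.658 kPa
FS = 15.449 / 11.658 = 1.325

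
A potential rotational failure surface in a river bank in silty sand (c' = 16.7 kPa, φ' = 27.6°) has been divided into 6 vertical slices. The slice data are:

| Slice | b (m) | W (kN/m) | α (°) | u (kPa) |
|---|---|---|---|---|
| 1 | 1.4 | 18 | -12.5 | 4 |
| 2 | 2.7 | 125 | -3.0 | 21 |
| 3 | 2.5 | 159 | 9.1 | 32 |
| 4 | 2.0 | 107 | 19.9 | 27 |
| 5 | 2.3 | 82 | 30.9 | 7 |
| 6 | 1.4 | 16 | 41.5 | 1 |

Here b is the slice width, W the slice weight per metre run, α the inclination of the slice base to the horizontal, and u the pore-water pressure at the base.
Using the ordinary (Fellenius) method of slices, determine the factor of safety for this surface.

FS = 3.46

Ordinary method of slices: FS = Σ[c'·Δl_i + (W_i cosα_i − u_i·Δl_i)·tanφ'] / Σ W_i sinα_i, with Δl_i = b_i / cosα_i.
Slice 1: Δl = 1.4/cos(-12.5°) = 1.434 m; N'_1 = 18·cos(-12.5°) − 4·1.434 = 11.8; c'Δl = 23.95; W sinα = -3.9
Slice 2: Δl = 2.7/cos(-3.0°) = 2.704 m; N'_2 = 125·cos(-3.0°) − 21·2.704 = 68.1; c'Δl = 45.15; W sinα = -6.5
Slice 3: Δl = 2.5/cos9.1° = 2.532 m; N'_3 = 159·cos9.1° − 32·2.532 = 76.0; c'Δl = 42.28; W sinα = 25.1
Slice 4: Δl = 2.0/cos19.9° = 2.127 m; N'_4 = 107·cos19.9° − 27·2.127 = 43.2; c'Δl = 35.52; W sinα = 36.4
Slice 5: Δl = 2.3/cos30.9° = 2.680 m; N'_5 = 82·cos30.9° − 7·2.680 = 51.6; c'Δl = 44.76; W sinα = 42.1
Slice 6: Δl = 1.4/cos41.5° = 1.869 m; N'_6 = 16·cos41.5° − 1·1.869 = 10.1; c'Δl = 31.22; W sinα = 10.6
Σc'Δl = 222.9 kN/m; ΣN' = 260.8 kN/m; ΣW sinα = 103.8 kN/m
Resisting = 222.9 + 260.8·tan27.6° = 222.9 + 136.3 = 359.2 kN/m
FS = 359.2 / 103.8 = 3.459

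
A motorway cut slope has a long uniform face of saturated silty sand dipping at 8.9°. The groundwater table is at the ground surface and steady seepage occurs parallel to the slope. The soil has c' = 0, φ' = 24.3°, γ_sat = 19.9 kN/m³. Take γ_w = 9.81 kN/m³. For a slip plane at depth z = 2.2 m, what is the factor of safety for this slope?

With seepage parallel to the slope and the water table at the surface, the effective normal stress on the slip plane uses the buoyant unit weight γ' = γ_sat − γ_w while the driving shear stress uses γ_sat:
FS = [c' + γ' z cos²β tanφ'] / [γ_sat z sinβ cosβ]
(For c' = 0 this reduces to FS = (γ'/γ_sat)·tanφ'/tanβ.)
γ' = 19.9 − 9.81 = 10.09 kN/m³
Numerator = 0.0 + 10.09·2.2·cos²8.9°·tan24.3° = 0.0 + 10.09·2.2·0.9761·0.4515 = 9.783 kPa
Denominator = 19.9·2.2·sin8.9°·cos8.9° = 19.9·2.2·0.1547·0.9880 = 6.692 kPa
FS = 9.783 / 6.692 = 1.462

FS = 1.46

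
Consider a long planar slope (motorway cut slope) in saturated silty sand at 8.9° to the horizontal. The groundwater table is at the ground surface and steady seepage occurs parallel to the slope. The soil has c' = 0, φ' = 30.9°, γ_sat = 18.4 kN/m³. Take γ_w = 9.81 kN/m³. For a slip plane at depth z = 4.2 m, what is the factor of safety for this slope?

FS = 1.78

With seepage parallel to the slope and the water table at the surface, the effective normal stress on the slip plane uses the buoyant unit weight γ' = γ_sat − γ_w while the driving shear stress uses γ_sat:
FS = [c' + γ' z cos²β tanφ'] / [γ_sat z sinβ cosβ]
(For c' = 0 this reduces to FS = (γ'/γ_sat)·tanφ'/tanβ.)
γ' = 18.4 − 9.81 = 8.59 kN/m³
Numerator = 0.0 + 8.59·4.2·cos²8.9°·tan30.9° = 0.0 + 8.59·4.2·0.9761·0.5985 = 21.075 kPa
Denominator = 18.4·4.2·sin8.9°·cos8.9° = 18.4·4.2·0.1547·0.9880 = 11.812 kPa
FS = 21.075 / 11.812 = 1.784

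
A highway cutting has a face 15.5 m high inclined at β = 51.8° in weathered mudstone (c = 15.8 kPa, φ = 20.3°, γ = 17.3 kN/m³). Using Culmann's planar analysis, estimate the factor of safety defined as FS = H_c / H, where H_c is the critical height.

FS = 1.18

H_c = (4c/γ) · sinβ cosφ / [1 − cos(β − φ)]
    = (4·15.8/17.3) · sin51.8°·cos20.3° / [1 − cos31.5°]
    = 3.653 · 0.7370 / 0.1474 = 18.27 m
FS = H_c / H = 18.27 / 15.5 = 1.179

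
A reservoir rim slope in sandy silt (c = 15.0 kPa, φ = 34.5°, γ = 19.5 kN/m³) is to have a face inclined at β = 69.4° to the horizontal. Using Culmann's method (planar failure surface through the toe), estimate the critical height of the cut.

Culmann's analysis gives the critical failure plane at α_cr = (β + φ)/2 = (69.4 + 34.5)/2 = 52.0°, and the critical height
H_c = (4c/γ) · sinβ cosφ / [1 − cos(β − φ)]
    = (4·15.0/19.5) · sin69.4°·cos34.5° / [1 − cos(34.9°)]
    = 3.077 · 0.9361·0.8241 / [1 − 0.8202]
    = 3.077 · 0.7714 / 0.1798
    = 13.20 m

H_c = 13.20 m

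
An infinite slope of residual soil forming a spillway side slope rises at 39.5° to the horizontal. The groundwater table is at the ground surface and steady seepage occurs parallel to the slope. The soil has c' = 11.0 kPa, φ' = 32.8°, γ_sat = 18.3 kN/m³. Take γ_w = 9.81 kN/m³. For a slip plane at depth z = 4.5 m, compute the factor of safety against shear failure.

With seepage parallel to the slope and the water table at the surface, the effective normal stress on the slip plane uses the buoyant unit weight γ' = γ_sat − γ_w while the driving shear stress uses γ_sat:
FS = [c' + γ' z cos²β tanφ'] / [γ_sat z sinβ cosβ]
γ' = 18.3 − 9.81 = 8.49 kN/m³
Numerator = 11.0 + 8.49·4.5·cos²39.5°·tan32.8° = 11.0 + 8.49·4.5·0.5954·0.6445 = 25.660 kPa
Denominator = 18.3·4.5·sin39.5°·cos39.5° = 18.3·4.5·0.6361·0.7716 = 40.418 kPa
FS = 25.660 / 40.418 = 0.635

FS = 0.63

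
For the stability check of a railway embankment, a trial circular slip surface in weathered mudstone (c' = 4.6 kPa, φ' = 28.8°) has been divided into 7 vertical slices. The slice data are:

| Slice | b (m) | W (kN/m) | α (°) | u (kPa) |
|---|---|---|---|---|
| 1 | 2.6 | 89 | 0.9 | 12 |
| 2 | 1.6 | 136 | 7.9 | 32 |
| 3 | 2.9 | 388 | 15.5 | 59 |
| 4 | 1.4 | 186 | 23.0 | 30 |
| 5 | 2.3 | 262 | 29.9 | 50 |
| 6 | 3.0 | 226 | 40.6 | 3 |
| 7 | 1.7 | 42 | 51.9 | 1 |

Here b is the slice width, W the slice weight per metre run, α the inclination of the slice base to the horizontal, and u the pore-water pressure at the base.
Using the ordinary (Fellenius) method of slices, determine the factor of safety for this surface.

Ordinary method of slices: FS = Σ[c'·Δl_i + (W_i cosα_i − u_i·Δl_i)·tanφ'] / Σ W_i sinα_i, with Δl_i = b_i / cosα_i.
Slice 1: Δl = 2.6/cos0.9° = 2.600 m; N'_1 = 89·cos0.9° − 12·2.600 = 57.8; c'Δl = 11.96; W sinα = 1.4
Slice 2: Δl = 1.6/cos7.9° = 1.615 m; N'_2 = 136·cos7.9° − 32·1.615 = 83.0; c'Δl = 7.43; W sinα = 18.7
Slice 3: Δl = 2.9/cos15.5° = 3.009 m; N'_3 = 388·cos15.5° − 59·3.009 = 196.3; c'Δl = 13.84; W sinα = 103.7
Slice 4: Δl = 1.4/cos23.0° = 1.521 m; N'_4 = 186·cos23.0° − 30·1.521 = 125.6; c'Δl = 7.00; W sinα = 72.7
Slice 5: Δl = 2.3/cos29.9° = 2.653 m; N'_5 = 262·cos29.9° − 50·2.653 = 94.5; c'Δl = 12.20; W sinα = 130.6
Slice 6: Δl = 3.0/cos40.6° = 3.951 m; N'_6 = 226·cos40.6° − 3·3.951 = 159.7; c'Δl = 18.18; W sinα = 147.1
Slice 7: Δl = 1.7/cos51.9° = 2.755 m; N'_7 = 42·cos51.9° − 1·2.755 = 23.2; c'Δl = 12.67; W sinα = 33.1
Σc'Δl = 83.3 kN/m; ΣN' = 740.1 kN/m; ΣW sinα = 507.2 kN/m
Resisting = 83.3 + 740.1·tan28.8° = 83.3 + 406.9 = 490.2 kN/m
FS = 490.2 / 507.2 = 0.966

FS = 0.97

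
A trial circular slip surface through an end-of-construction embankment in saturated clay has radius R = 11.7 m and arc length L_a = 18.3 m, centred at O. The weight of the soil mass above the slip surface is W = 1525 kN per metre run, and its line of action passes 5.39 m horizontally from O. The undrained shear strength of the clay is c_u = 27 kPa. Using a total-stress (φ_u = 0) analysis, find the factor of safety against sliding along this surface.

FS = 0.70

Taking moments about the centre O, the resisting moment is provided by the undrained shear strength acting along the arc:
M_R = c_u·L_a·R = 27·18.30·11.7 = 5781.0 kN·m/m
M_D = W·d = 1525·5.39 = 8219.8 kN·m/m
FS = M_R / M_D = 5781.0 / 8219.8 = 0.703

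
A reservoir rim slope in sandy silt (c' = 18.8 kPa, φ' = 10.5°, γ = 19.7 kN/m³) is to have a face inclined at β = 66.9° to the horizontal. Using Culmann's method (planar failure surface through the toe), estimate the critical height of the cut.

H_c = 7.73 m

Culmann's analysis gives the critical failure plane at α_cr = (β + φ')/2 = (66.9 + 10.5)/2 = 38.7°, and the critical height
H_c = (4c'/γ) · sinβ cosφ' / [1 − cos(β − φ')]
    = (4·18.8/19.7) · sin66.9°·cos10.5° / [1 − cos(56.4°)]
    = 3.817 · 0.9198·0.9833 / [1 − 0.5534]
    = 3.817 · 0.9044 / 0.4466
    = 7.73 m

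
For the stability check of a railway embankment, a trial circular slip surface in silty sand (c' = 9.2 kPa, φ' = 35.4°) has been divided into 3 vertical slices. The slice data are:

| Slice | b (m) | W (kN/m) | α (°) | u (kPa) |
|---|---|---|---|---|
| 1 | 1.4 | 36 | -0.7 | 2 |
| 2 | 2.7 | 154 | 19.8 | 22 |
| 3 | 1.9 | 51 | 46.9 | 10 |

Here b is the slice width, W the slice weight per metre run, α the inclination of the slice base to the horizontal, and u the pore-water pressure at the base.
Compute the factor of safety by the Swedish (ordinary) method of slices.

FS = 1.70

Ordinary method of slices: FS = Σ[c'·Δl_i + (W_i cosα_i − u_i·Δl_i)·tanφ'] / Σ W_i sinα_i, with Δl_i = b_i / cosα_i.
Slice 1: Δl = 1.4/cos(-0.7°) = 1.400 m; N'_1 = 36·cos(-0.7°) − 2·1.400 = 33.2; c'Δl = 12.88; W sinα = -0.4
Slice 2: Δl = 2.7/cos19.8° = 2.870 m; N'_2 = 154·cos19.8° − 22·2.870 = 81.8; c'Δl = 26.40; W sinα = 52.2
Slice 3: Δl = 1.9/cos46.9° = 2.781 m; N'_3 = 51·cos46.9° − 10·2.781 = 7.0; c'Δl = 25.58; W sinα = 37.2
Σc'Δl = 64.9 kN/m; ΣN' = 122.0 kN/m; ΣW sinα = 89.0 kN/m
Resisting = 64.9 + 122.0·tan35.4° = 64.9 + 86.7 = 151.6 kN/m
FS = 151.6 / 89.0 = 1.704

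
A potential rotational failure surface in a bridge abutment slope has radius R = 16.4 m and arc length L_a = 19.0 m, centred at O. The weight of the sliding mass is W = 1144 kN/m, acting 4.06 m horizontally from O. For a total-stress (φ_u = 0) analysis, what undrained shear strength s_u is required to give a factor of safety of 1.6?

FS = s_u·L_a·R / (W·d), so s_u = FS·W·d / (L_a·R).
s_u = 1.6·1144·4.06 / (19.00·16.4) = 7431.4 / 311.60 = 23.85 kPa

s_u = 23.8 kPa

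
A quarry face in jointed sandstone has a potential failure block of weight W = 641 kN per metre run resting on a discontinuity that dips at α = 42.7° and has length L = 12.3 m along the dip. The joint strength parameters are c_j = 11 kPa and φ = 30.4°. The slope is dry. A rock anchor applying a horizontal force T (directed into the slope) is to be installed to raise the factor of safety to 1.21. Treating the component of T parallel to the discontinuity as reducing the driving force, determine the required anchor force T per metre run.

T = 89 kN/m

Resolving forces along and normal to the sliding plane, with the horizontal anchor force T adding T·sinα to the effective normal force and T·cosα acting up the plane against the driving force:
FS = [c_jL + (W cosα + T sinα) tanφ] / [W sinα − T cosα]
Without the anchor: N' = 471.1 kN/m, driving T_d = 434.7 kN/m, resisting R = 11·12.3 + 471.1·tan30.4° = 411.7 kN/m, FS = 0.95.
Setting FS = 1.21 and solving for T:
1.21·(434.7 − T cos42.7°) = 411.7 + T sin42.7°·tan30.4°
T·(sin42.7°·tan30.4° + 1.21·cos42.7°) = 1.21·434.7 − 411.7
T·(0.6782·0.5867 + 1.21·0.7349) = 526.0 − 411.7 = 114.3
T·1.2871 = 114.3
T = 88.8 kN/m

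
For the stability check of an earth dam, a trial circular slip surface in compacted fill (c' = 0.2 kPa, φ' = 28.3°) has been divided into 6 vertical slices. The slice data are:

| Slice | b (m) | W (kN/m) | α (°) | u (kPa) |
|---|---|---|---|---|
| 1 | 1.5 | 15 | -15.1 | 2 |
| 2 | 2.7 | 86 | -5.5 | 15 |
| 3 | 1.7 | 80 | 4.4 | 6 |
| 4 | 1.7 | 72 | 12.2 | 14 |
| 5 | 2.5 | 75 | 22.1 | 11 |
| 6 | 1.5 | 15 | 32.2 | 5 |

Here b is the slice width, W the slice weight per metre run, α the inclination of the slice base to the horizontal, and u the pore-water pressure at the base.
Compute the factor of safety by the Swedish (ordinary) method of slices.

Ordinary method of slices: FS = Σ[c'·Δl_i + (W_i cosα_i − u_i·Δl_i)·tanφ'] / Σ W_i sinα_i, with Δl_i = b_i / cosα_i.
Slice 1: Δl = 1.5/cos(-15.1°) = 1.554 m; N'_1 = 15·cos(-15.1°) − 2·1.554 = 11.4; c'Δl = 0.31; W sinα = -3.9
Slice 2: Δl = 2.7/cos(-5.5°) = 2.712 m; N'_2 = 86·cos(-5.5°) − 15·2.712 = 44.9; c'Δl = 0.54; W sinα = -8.2
Slice 3: Δl = 1.7/cos4.4° = 1.705 m; N'_3 = 80·cos4.4° − 6·1.705 = 69.5; c'Δl = 0.34; W sinα = 6.1
Slice 4: Δl = 1.7/cos12.2° = 1.739 m; N'_4 = 72·cos12.2° − 14·1.739 = 46.0; c'Δl = 0.35; W sinα = 15.2
Slice 5: Δl = 2.5/cos22.1° = 2.698 m; N'_5 = 75·cos22.1° − 11·2.698 = 39.8; c'Δl = 0.54; W sinα = 28.2
Slice 6: Δl = 1.5/cos32.2° = 1.773 m; N'_6 = 15·cos32.2° − 5·1.773 = 3.8; c'Δl = 0.35; W sinα = 8.0
Σc'Δl = 2.4 kN/m; ΣN' = 215.5 kN/m; ΣW sinα = 45.4 kN/m
Resisting = 2.4 + 215.5·tan28.3° = 2.4 + 116.0 = 118.5 kN/m
FS = 118.5 / 45.4 = 2.609

FS = 2.61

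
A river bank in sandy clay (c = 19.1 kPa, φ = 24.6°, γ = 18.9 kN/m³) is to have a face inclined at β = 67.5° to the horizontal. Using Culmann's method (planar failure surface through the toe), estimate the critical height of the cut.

H_c = 12.70 m

Culmann's analysis gives the critical failure plane at α_cr = (β + φ)/2 = (67.5 + 24.6)/2 = 46.0°, and the critical height
H_c = (4c/γ) · sinβ cosφ / [1 − cos(β − φ)]
    = (4·19.1/18.9) · sin67.5°·cos24.6° / [1 − cos(42.9°)]
    = 4.042 · 0.9239·0.9092 / [1 − 0.7325]
    = 4.042 · 0.8400 / 0.2675
    = 12.70 m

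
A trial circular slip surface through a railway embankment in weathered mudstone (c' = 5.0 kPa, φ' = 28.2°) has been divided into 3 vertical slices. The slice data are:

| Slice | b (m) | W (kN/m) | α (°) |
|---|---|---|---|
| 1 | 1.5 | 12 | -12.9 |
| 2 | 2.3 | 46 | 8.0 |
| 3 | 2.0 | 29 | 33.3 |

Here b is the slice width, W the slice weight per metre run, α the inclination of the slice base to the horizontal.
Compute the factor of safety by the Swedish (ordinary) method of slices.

FS = 3.82

Ordinary method of slices: FS = Σ[c'·Δl_i + (W_i cosα_i)·tanφ'] / Σ W_i sinα_i, with Δl_i = b_i / cosα_i.
Slice 1: Δl = 1.5/cos(-12.9°) = 1.539 m; N'_1 = 12·cos(-12.9°) = 11.7; c'Δl = 7.69; W sinα = -2.7
Slice 2: Δl = 2.3/cos8.0° = 2.323 m; N'_2 = 46·cos8.0° = 45.6; c'Δl = 11.61; W sinα = 6.4
Slice 3: Δl = 2.0/cos33.3° = 2.393 m; N'_3 = 29·cos33.3° = 24.2; c'Δl = 11.96; W sinα = 15.9
Σc'Δl = 31.3 kN/m; ΣN' = 81.5 kN/m; ΣW sinα = 19.6 kN/m
Resisting = 31.3 + 81.5·tan28.2° = 31.3 + 43.7 = 75.0 kN/m
FS = 75.0 / 19.6 = 3.816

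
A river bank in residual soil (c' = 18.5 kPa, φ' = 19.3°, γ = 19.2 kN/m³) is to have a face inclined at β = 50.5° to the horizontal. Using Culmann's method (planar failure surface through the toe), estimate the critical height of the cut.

Culmann's analysis gives the critical failure plane at α_cr = (β + φ')/2 = (50.5 + 19.3)/2 = 34.9°, and the critical height
H_c = (4c'/γ) · sinβ cosφ' / [1 − cos(β − φ')]
    = (4·18.5/19.2) · sin50.5°·cos19.3° / [1 − cos(31.2°)]
    = 3.854 · 0.7716·0.9438 / [1 − 0.8554]
    = 3.854 · 0.7283 / 0.1446
    = 19.41 m

H_c = 19.41 m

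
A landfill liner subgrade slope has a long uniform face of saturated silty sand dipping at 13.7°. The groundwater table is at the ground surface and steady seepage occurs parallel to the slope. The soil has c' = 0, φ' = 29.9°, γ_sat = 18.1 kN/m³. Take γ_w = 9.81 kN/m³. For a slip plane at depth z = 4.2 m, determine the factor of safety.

With seepage parallel to the slope and the water table at the surface, the effective normal stress on the slip plane uses the buoyant unit weight γ' = γ_sat − γ_w while the driving shear stress uses γ_sat:
FS = [c' + γ' z cos²β tanφ'] / [γ_sat z sinβ cosβ]
(For c' = 0 this reduces to FS = (γ'/γ_sat)·tanφ'/tanβ.)
γ' = 18.1 − 9.81 = 8.29 kN/m³
Numerator = 0.0 + 8.29·4.2·cos²13.7°·tan29.9° = 0.0 + 8.29·4.2·0.9439·0.5750 = 18.898 kPa
Denominator = 18.1·4.2·sin13.7°·cos13.7° = 18.1·4.2·0.2368·0.9715 = 17.492 kPa
FS = 18.898 / 17.492 = 1.080

FS = 1.08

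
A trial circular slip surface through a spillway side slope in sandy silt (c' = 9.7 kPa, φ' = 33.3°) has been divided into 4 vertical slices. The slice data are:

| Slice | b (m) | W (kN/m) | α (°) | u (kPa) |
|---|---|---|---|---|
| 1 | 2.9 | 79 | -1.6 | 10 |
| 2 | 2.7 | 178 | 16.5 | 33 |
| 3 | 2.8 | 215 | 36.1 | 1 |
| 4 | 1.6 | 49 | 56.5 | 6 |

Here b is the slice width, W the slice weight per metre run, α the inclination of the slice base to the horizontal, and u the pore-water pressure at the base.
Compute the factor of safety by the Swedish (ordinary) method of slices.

FS = 1.48

Ordinary method of slices: FS = Σ[c'·Δl_i + (W_i cosα_i − u_i·Δl_i)·tanφ'] / Σ W_i sinα_i, with Δl_i = b_i / cosα_i.
Slice 1: Δl = 2.9/cos(-1.6°) = 2.901 m; N'_1 = 79·cos(-1.6°) − 10·2.901 = 50.0; c'Δl = 28.14; W sinα = -2.2
Slice 2: Δl = 2.7/cos16.5° = 2.816 m; N'_2 = 178·cos16.5° − 33·2.816 = 77.7; c'Δl = 27.31; W sinα = 50.6
Slice 3: Δl = 2.8/cos36.1° = 3.465 m; N'_3 = 215·cos36.1° − 1·3.465 = 170.3; c'Δl = 33.61; W sinα = 126.7
Slice 4: Δl = 1.6/cos56.5° = 2.899 m; N'_4 = 49·cos56.5° − 6·2.899 = 9.7; c'Δl = 28.12; W sinα = 40.9
Σc'Δl = 117.2 kN/m; ΣN' = 307.6 kN/m; ΣW sinα = 215.9 kN/m
Resisting = 117.2 + 307.6·tan33.3° = 117.2 + 202.1 = 319.2 kN/m
FS = 319.2 / 215.9 = 1.479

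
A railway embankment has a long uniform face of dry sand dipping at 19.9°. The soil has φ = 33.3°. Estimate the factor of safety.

For a dry cohesionless infinite slope the factor of safety is FS = tanφ / tanβ.
FS = tan33.3° / tan19.9° = 0.6569 / 0.3620 = 1.815

FS = 1.81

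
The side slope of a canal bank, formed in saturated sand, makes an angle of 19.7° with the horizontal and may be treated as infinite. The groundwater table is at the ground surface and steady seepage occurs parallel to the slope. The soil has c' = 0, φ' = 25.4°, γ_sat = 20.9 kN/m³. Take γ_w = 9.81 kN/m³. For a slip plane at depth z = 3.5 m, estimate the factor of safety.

FS = 0.70

With seepage parallel to the slope and the water table at the surface, the effective normal stress on the slip plane uses the buoyant unit weight γ' = γ_sat − γ_w while the driving shear stress uses γ_sat:
FS = [c' + γ' z cos²β tanφ'] / [γ_sat z sinβ cosβ]
(For c' = 0 this reduces to FS = (γ'/γ_sat)·tanφ'/tanβ.)
γ' = 20.9 − 9.81 = 11.09 kN/m³
Numerator = 0.0 + 11.09·3.5·cos²19.7°·tan25.4° = 0.0 + 11.09·3.5·0.8864·0.4748 = 16.336 kPa
Denominator = 20.9·3.5·sin19.7°·cos19.7° = 20.9·3.5·0.3371·0.9415 = 23.215 kPa
FS = 16.336 / 23.215 = 0.704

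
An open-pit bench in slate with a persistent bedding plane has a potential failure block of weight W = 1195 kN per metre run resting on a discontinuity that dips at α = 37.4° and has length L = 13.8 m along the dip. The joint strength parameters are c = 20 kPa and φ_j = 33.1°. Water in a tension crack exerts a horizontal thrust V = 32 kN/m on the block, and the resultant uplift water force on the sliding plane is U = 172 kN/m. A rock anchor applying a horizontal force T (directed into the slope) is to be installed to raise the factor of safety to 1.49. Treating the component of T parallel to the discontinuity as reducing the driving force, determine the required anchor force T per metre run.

Resolving forces along and normal to the sliding plane, with the horizontal anchor force T adding T·sinα to the effective normal force and T·cosα acting up the plane against the driving force:
FS = [cL + (W cosα − U − V sinα + T sinα) tanφ_j] / [W sinα + V cosα − T cosα]
Without the anchor: N' = 757.9 kN/m, driving T_d = 751.2 kN/m, resisting R = 20·13.8 + 757.9·tan33.1° = 770.1 kN/m, FS = 1.03.
Setting FS = 1.49 and solving for T:
1.49·(751.2 − T cos37.4°) = 770.1 + T sin37.4°·tan33.1°
T·(sin37.4°·tan33.1° + 1.49·cos37.4°) = 1.49·751.2 − 770.1
T·(0.6074·0.6519 + 1.49·0.7944) = 1119.3 − 770.1 = 349.3
T·1.5796 = 349.3
T = 221.1 kN/m

T = 221 kN/m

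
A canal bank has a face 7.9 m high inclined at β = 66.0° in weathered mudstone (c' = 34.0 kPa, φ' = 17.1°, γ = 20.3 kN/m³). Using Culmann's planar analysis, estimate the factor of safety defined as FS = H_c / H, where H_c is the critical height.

H_c = (4c'/γ) · sinβ cosφ' / [1 − cos(β − φ')]
    = (4·34.0/20.3) · sin66.0°·cos17.1° / [1 − cos48.9°]
    = 6.700 · 0.8732 / 0.3426 = 17.07 m
FS = H_c / H = 17.07 / 7.9 = 2.161

FS = 2.16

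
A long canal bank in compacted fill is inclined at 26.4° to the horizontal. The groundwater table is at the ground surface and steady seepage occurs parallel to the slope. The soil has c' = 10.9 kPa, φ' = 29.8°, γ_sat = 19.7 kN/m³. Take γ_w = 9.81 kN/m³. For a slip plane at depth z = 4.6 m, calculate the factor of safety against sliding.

With seepage parallel to the slope and the water table at the surface, the effective normal stress on the slip plane uses the buoyant unit weight γ' = γ_sat − γ_w while the driving shear stress uses γ_sat:
FS = [c' + γ' z cos²β tanφ'] / [γ_sat z sinβ cosβ]
γ' = 19.7 − 9.81 = 9.89 kN/m³
Numerator = 10.9 + 9.89·4.6·cos²26.4°·tan29.8° = 10.9 + 9.89·4.6·0.8023·0.5727 = 31.804 kPa
Denominator = 19.7·4.6·sin26.4°·cos26.4° = 19.7·4.6·0.4446·0.8957 = 36.091 kPa
FS = 31.804 / 36.091 = 0.881

FS = 0.88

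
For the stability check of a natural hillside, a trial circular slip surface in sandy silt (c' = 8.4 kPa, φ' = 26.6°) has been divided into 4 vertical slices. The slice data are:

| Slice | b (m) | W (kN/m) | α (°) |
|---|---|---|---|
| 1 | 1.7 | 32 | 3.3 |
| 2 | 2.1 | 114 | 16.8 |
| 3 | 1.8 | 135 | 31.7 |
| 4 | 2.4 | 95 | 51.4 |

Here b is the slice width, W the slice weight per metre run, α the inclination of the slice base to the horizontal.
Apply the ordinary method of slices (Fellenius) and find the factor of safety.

Ordinary method of slices: FS = Σ[c'·Δl_i + (W_i cosα_i)·tanφ'] / Σ W_i sinα_i, with Δl_i = b_i / cosα_i.
Slice 1: Δl = 1.7/cos3.3° = 1.703 m; N'_1 = 32·cos3.3° = 31.9; c'Δl = 14.30; W sinα = 1.8
Slice 2: Δl = 2.1/cos16.8° = 2.194 m; N'_2 = 114·cos16.8° = 109.1; c'Δl = 18.43; W sinα = 32.9
Slice 3: Δl = 1.8/cos31.7° = 2.116 m; N'_3 = 135·cos31.7° = 114.9; c'Δl = 17.77; W sinα = 70.9
Slice 4: Δl = 2.4/cos51.4° = 3.847 m; N'_4 = 95·cos51.4° = 59.3; c'Δl = 32.31; W sinα = 74.2
Σc'Δl = 82.8 kN/m; ΣN' = 315.2 kN/m; ΣW sinα = 180.0 kN/m
Resisting = 82.8 + 315.2·tan26.6° = 82.8 + 157.8 = 240.7 kN/m
FS = 240.7 / 180.0 = 1.337

FS = 1.34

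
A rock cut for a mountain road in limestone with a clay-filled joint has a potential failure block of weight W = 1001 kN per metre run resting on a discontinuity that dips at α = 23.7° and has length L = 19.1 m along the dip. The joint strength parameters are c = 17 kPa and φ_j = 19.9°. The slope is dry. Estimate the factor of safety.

FS = 1.63

Resolving the block weight along and normal to the plane and applying the Mohr–Coulomb strength on the joint:
N' = W cosα = 1001·cos23.7° = 916.6 kN/m
Driving force T = W sinα = 1001·sin23.7° = 402.3 kN/m
Resisting force R = c·L + N'·tanφ_j = 17·19.1 + 916.6·tan19.9° = 324.7 + 331.8 = 656.5 kN/m
FS = R / T = 656.5 / 402.3 = 1.632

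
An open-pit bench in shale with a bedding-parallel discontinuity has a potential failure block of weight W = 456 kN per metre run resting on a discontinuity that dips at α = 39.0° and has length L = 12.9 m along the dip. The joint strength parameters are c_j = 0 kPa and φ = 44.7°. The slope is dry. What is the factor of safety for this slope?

FS = 1.22

Resolving the block weight along and normal to the plane and applying the Mohr–Coulomb strength on the joint:
N' = W cosα = 456·cos39.0° = 354.4 kN/m
Driving force T = W sinα = 456·sin39.0° = 287.0 kN/m
Resisting force R = c_j·L + N'·tanφ = 0·12.9 + 354.4·tan44.7° = 0.0 + 350.7 = 350.7 kN/m
FS = R / T = 350.7 / 287.0 = 1.222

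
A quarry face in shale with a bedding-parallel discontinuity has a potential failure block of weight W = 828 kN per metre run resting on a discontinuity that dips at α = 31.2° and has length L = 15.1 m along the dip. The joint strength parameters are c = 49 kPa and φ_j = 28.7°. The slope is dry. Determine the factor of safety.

FS = 2.63

Resolving the block weight along and normal to the plane and applying the Mohr–Coulomb strength on the joint:
N' = W cosα = 828·cos31.2° = 708.2 kN/m
Driving force T = W sinα = 828·sin31.2° = 428.9 kN/m
Resisting force R = c·L + N'·tanφ_j = 49·15.1 + 708.2·tan28.7° = 739.9 + 387.8 = 1127.7 kN/m
FS = R / T = 1127.7 / 428.9 = 2.629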